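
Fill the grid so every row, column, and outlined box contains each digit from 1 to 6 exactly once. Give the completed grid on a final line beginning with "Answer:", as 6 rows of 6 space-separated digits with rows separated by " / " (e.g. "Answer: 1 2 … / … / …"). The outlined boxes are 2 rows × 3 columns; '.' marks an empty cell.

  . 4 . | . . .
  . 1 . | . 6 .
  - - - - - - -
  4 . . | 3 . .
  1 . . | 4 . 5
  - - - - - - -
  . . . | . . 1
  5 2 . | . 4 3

Step 1. [r1c6∈{2}] only 2 remains possible at r1c6, so r1c6=2.
Step 2. [r2c4∈{5}] only 5 remains possible at r2c4 ⇒ r2c4=5.
Step 3. [r1c5∈{1,3}] 3 has one home in col 5: r1c5, so r1c5=3.
Step 4. [r4c5∈{2}] only 2 remains possible at r4c5. So r4c5=2.
Step 5. [r3c3∈{2,5,6}] 2 has one home in row 3: r3c3 ⇒ r3c3=2.
Step 6. [r2c3∈{3}] only 3 remains possible at r2c3. So r2c3=3.
Step 7. [r4c3∈{6}] r4c3 is down to just 6 ⇒ r4c3=6.
Step 8. [r5c2∈{3,6}] col 2 places 6 nowhere but r5c2, so r5c2=6.
Step 9. [r2c6∈{4}] r2c6 is down to just 4 ⇒ r2c6=4.
Step 10. [r3c6∈{6}] nothing but 6 survives at r3c6 ⇒ r3c6=6.
Step 11. [r5c3∈{4}] only 4 remains possible at r5c3. So r5c3=4.
Step 12. [r1c3∈{5}] r1c3 has the single candidate 5. So r1c3=5.
Step 13. [r6c3∈{1}] r6c3's peers cover all but 1, so r6c3=1.
Step 14. [r5c1∈{3}] r5c1's peers cover all but 3 ⇒ r5c1=3.
Step 15. [r1c4∈{1}] only 1 remains possible at r1c4. So r1c4=1.
Step 16. [r5c5∈{5}] nothing but 5 survives at r5c5, so r5c5=5.
Step 17. [r1c1∈{6}] nothing but 6 survives at r1c1, so r1c1=6.
Step 18. [r6c4∈{6}] nothing but 6 survives at r6c4. So r6c4=6.
Step 19. [r2c1∈{2}] only 2 remains possible at r2c1. So r2c1=2.
Step 20. [r3c5∈{1}] r3c5's peers cover all but 1 ⇒ r3c5=1.
Step 21. [r4c2∈{3}] nothing but 3 survives at r4c2 ⇒ r4c2=3.
Step 22. [r5c4∈{2}] only 2 remains possible at r5c4, so r5c4=2.
Step 23. [r3c2∈{5}] r3c2 has the single candidate 5 ⇒ r3c2=5.

Answer: 6 4 5 1 3 2 / 2 1 3 5 6 4 / 4 5 2 3 1 6 / 1 3 6 4 2 5 / 3 6 4 2 5 1 / 5 2 1 6 4 3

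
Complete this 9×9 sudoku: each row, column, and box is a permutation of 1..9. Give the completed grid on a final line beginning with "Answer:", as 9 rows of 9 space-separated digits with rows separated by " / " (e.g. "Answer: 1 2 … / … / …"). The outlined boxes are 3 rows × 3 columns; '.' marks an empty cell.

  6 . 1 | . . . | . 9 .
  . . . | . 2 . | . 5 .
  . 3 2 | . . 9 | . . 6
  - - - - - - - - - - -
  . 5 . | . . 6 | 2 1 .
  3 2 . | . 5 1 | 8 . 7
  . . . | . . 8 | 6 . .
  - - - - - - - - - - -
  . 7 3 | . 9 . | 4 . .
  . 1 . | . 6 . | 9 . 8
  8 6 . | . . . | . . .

Step 1. [r9c7∈{1,3,5,7}] r9c7 is the only open cell in col 7 admitting 5 ⇒ r9c7=5.
Step 2. [r6c4∈{2,3,4,7,9}] r6c4 is the only open cell in row 6 admitting 2, so r6c4=2.
Step 3. [r5c8∈{4}] only 4 remains possible at r5c8. So r5c8=4.
Step 4. [r9c3∈{4,9}] row 9 places 9 nowhere but r9c3, so r9c3=9.
Step 5. [r8c3∈{4,5}] 5 has one home in col 3: r8c3. So r8c3=5.
Step 6. [r8c1∈{2,4}] in box 7, 4 fits only at r8c1. So r8c1=4.
Step 7. [r2c4∈{1,3,4,6,7,8}] across row 2, 6 lands solely at r2c4, so r2c4=6.
Step 8. [r6c8∈{3}] r6c8 has the single candidate 3, so r6c8=3.
Step 9. [r9c9∈{1,2,3}] 3 has one home in box 9: r9c9 ⇒ r9c9=3.
Step 10. [r7c4∈{1,5,8}] r7c4 is the only open cell in row 7 admitting 8 ⇒ r7c4=8.
Step 11. [r4c3∈{4,7,8}] 8 has one home in row 4: r4c3. So r4c3=8.
Step 12. [r7c1∈{2}] r7c1 is down to just 2, so r7c1=2.
Step 13. [r4c9∈{9}] r4c9's peers cover all but 9 ⇒ r4c9=9.
Step 14. [r4c1∈{7}] nothing but 7 survives at r4c1 ⇒ r4c1=7.
Step 15. [r6c5∈{4,7}] across row 6, 7 lands solely at r6c5. So r6c5=7.
Step 16. [r2c3∈{4,7}] in col 3, 7 fits only at r2c3, so r2c3=7.
Step 17. [r2c2∈{4,8,9}] 8 has one home in row 2: r2c2 ⇒ r2c2=8.
Step 18. [r1c2∈{4}] r1c2 is down to just 4. So r1c2=4.
Step 19. [r3c8∈{7,8}] 8 has one home in col 8: r3c8. So r3c8=8.
Step 20. [r2c9∈{1,4}] r2c9 is the only open cell in col 9 admitting 4 ⇒ r2c9=4.
Step 21. [r2c6∈{3}] only 3 remains possible at r2c6 ⇒ r2c6=3.
Step 22. [r9c6∈{2,4,7}] r9c6 is the only open cell in col 6 admitting 4, so r9c6=4.
Step 23. [r8c4∈{3,7}] in row 8, 3 fits only at r8c4. So r8c4=3.
Step 24. [r9c5∈{1}] only 1 remains possible at r9c5 ⇒ r9c5=1.
Step 25. [r3c4∈{1,4,5,7}] col 4 places 1 nowhere but r3c4 ⇒ r3c4=1.
Step 26. [r9c4∈{7}] r9c4 has the single candidate 7 ⇒ r9c4=7.
Step 27. [r1c6∈{5,7}] in col 6, 7 fits only at r1c6. So r1c6=7.
Step 28. [r2c1∈{9}] only 9 remains possible at r2c1, so r2c1=9.
Step 29. [r4c5∈{3,4}] across row 4, 3 lands solely at r4c5, so r4c5=3.
Step 30. [r8c8∈{2,7}] in row 8, 7 fits only at r8c8. So r8c8=7.
Step 31. [r3c5∈{4}] only 4 remains possible at r3c5 ⇒ r3c5=4.
Step 32. [r3c1∈{5}] only 5 remains possible at r3c1, so r3c1=5.
Step 33. [r7c8∈{6}] r7c8 is down to just 6. So r7c8=6.
Step 34. [r9c8∈{2}] only 2 remains possible at r9c8 ⇒ r9c8=2.
Step 35. [r1c9∈{2}] r1c9 is down to just 2 ⇒ r1c9=2.
Step 36. [r8c6∈{2}] r8c6's peers cover all but 2 ⇒ r8c6=2.
Step 37. [r6c3∈{4}] r6c3 has the single candidate 4. So r6c3=4.
Step 38. [r6c1∈{1}] r6c1's peers cover all but 1. So r6c1=1.
Step 39. [r4c4∈{4}] nothing but 4 survives at r4c4. So r4c4=4.
Step 40. [r7c9∈{1}] r7c9 is down to just 1, so r7c9=1.
Step 41. [r6c2∈{9}] r6c2 has the single candidate 9. So r6c2=9.
Step 42. [r1c4∈{5}] nothing but 5 survives at r1c4 ⇒ r1c4=5.
Step 43. [r1c7∈{3}] r1c7 is down to just 3. So r1c7=3.
Step 44. [r3c7∈{7}] only 7 remains possible at r3c7. So r3c7=7.
Step 45. [r6c9∈{5}] nothing but 5 survives at r6c9 ⇒ r6c9=5.
Step 46. [r5c3∈{6}] r5c3's peers cover all but 6, so r5c3=6.
Step 47. [r2c7∈{1}] r2c7's peers cover all but 1, so r2c7=1.
Step 48. [r7c6∈{5}] only 5 remains possible at r7c6 ⇒ r7c6=5.
Step 49. [r1c5∈{8}] r1c5 is down to just 8, so r1c5=8.
Step 50. [r5c4∈{9}] nothing but 9 survives at r5c4, so r5c4=9.

Answer: 6 4 1 5 8 7 3 9 2 / 9 8 7 6 2 3 1 5 4 / 5 3 2 1 4 9 7 8 6 / 7 5 8 4 3 6 2 1 9 / 3 2 6 9 5 1 8 4 7 / 1 9 4 2 7 8 6 3 5 / 2 7 3 8 9 5 4 6 1 / 4 1 5 3 6 2 9 7 8 / 8 6 9 7 1 4 5 2 3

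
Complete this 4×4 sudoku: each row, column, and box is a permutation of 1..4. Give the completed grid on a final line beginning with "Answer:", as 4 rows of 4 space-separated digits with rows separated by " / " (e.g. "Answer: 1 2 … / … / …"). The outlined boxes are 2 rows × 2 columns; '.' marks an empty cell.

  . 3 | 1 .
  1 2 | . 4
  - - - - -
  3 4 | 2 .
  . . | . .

Step 1. [r4c4∈{1,3}] across col 4, 3 lands solely at r4c4, so r4c4=3.
Step 2. [r3c4∈{1}] nothing but 1 survives at r3c4, so r3c4=1.
Step 3. [r1c4∈{2}] only 2 remains possible at r1c4, so r1c4=2.
Step 4. [r2c3∈{3}] nothing but 3 survives at r2c3, so r2c3=3.
Step 5. [r4c3∈{4}] only 4 remains possible at r4c3, so r4c3=4.
Step 6. [r4c1∈{2}] r4c1 has the single candidate 2. So r4c1=2.
Step 7. [r4c2∈{1}] r4c2 is down to just 1. So r4c2=1.
Step 8. [r1c1∈{4}] nothing but 4 survives at r1c1 ⇒ r1c1=4.

Answer: 4 3 1 2 / 1 2 3 4 / 3 4 2 1 / 2 1 4 3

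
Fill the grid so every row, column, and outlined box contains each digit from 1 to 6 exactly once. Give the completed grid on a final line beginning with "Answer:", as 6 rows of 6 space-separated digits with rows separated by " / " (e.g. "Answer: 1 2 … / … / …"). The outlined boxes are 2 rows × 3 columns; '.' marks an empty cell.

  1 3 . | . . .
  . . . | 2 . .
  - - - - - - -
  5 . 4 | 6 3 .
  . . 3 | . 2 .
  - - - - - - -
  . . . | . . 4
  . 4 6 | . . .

Step 1. [r5c3∈{1,2,5}] 1 has one home in col 3: r5c3. So r5c3=1.
Step 2. [r3c6∈{1}] r3c6 has the single candidate 1, so r3c6=1.
Step 3. [r5c2∈{2,5}] r5c2 is the only open cell in box 5 admitting 5. So r5c2=5.
Step 4. [r2c5∈{1,4,5,6}] across row 2, 1 lands solely at r2c5, so r2c5=1.
Step 5. [r4c6∈{5}] nothing but 5 survives at r4c6 ⇒ r4c6=5.
Step 6. [r5c4∈{3}] nothing but 3 survives at r5c4. So r5c4=3.
Step 7. [r2c2∈{6}] r2c2 has the single candidate 6 ⇒ r2c2=6.
Step 8. [r1c5∈{4,5,6}] col 5 places 4 nowhere but r1c5, so r1c5=4.
Step 9. [r1c4∈{5}] r1c4 has the single candidate 5 ⇒ r1c4=5.
Step 10. [r6c6∈{2}] r6c6 has the single candidate 2. So r6c6=2.
Step 11. [r2c3∈{5}] r2c3's peers cover all but 5, so r2c3=5.
Step 12. [r6c4∈{1}] r6c4 is down to just 1. So r6c4=1.
Step 13. [r6c5∈{5}] nothing but 5 survives at r6c5 ⇒ r6c5=5.
Step 14. [r1c3∈{2}] only 2 remains possible at r1c3. So r1c3=2.
Step 15. [r4c4∈{4}] nothing but 4 survives at r4c4, so r4c4=4.
Step 16. [r6c1∈{3}] r6c1 is down to just 3, so r6c1=3.
Step 17. [r2c6∈{3}] r2c6 is down to just 3, so r2c6=3.
Step 18. [r1c6∈{6}] nothing but 6 survives at r1c6. So r1c6=6.
Step 19. [r5c1∈{2}] r5c1's peers cover all but 2, so r5c1=2.
Step 20. [r3c2∈{2}] r3c2 is down to just 2. So r3c2=2.
Step 21. [r2c1∈{4}] r2c1 is down to just 4, so r2c1=4.
Step 22. [r4c2∈{1}] only 1 remains possible at r4c2. So r4c2=1.
Step 23. [r5c5∈{6}] r5c5 has the single candidate 6. So r5c5=6.
Step 24. [r4c1∈{6}] nothing but 6 survives at r4c1, so r4c1=6.

Answer: 1 3 2 5 4 6 / 4 6 5 2 1 3 / 5 2 4 6 3 1 / 6 1 3 4 2 5 / 2 5 1 3 6 4 / 3 4 6 1 5 2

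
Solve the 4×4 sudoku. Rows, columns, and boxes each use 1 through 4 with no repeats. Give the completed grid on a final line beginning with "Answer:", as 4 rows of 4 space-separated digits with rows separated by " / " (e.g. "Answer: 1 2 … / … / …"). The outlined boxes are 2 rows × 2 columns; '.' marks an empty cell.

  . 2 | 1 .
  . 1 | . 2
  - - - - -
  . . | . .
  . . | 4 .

Step 1. [r4c2∈{3}] r4c2 has the single candidate 3, so r4c2=3.
Step 2. [r2c3∈{3}] r2c3 has the single candidate 3. So r2c3=3.
Step 3. [r2c1∈{4}] r2c1's peers cover all but 4. So r2c1=4.
Step 4. [r4c1∈{1,2}] 2 has one home in row 4: r4c1 ⇒ r4c1=2.
Step 5. [r3c1∈{1}] nothing but 1 survives at r3c1 ⇒ r3c1=1.
Step 6. [r4c4∈{1}] r4c4 has the single candidate 1, so r4c4=1.
Step 7. [r1c1∈{3}] r1c1 is down to just 3. So r1c1=3.
Step 8. [r1c4∈{4}] only 4 remains possible at r1c4 ⇒ r1c4=4.
Step 9. [r3c4∈{3}] r3c4 has the single candidate 3. So r3c4=3.
Step 10. [r3c2∈{4}] nothing but 4 survives at r3c2. So r3c2=4.
Step 11. [r3c3∈{2}] only 2 remains possible at r3c3, so r3c3=2.

Answer: 3 2 1 4 / 4 1 3 2 / 1 4 2 3 / 2 3 4 1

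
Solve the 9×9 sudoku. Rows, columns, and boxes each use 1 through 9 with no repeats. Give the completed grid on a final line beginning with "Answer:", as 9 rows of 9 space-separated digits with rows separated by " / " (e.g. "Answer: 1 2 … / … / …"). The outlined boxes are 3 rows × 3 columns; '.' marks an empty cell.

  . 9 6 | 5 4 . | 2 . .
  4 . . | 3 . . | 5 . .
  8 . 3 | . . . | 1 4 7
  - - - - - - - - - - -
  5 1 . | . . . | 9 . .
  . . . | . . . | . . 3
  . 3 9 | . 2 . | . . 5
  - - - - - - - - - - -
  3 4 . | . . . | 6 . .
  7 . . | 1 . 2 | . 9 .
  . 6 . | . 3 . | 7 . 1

Step 1. [r1c6∈{1,7,8}] 7 has one home in row 1: r1c6, so r1c6=7.
Step 2. [r1c9∈{8}] r1c9 is down to just 8 ⇒ r1c9=8.
Step 3. [r8c5∈{5,6,8}] row 8 places 6 nowhere but r8c5, so r8c5=6.
Step 4. [r3c5∈{9}] r3c5's peers cover all but 9 ⇒ r3c5=9.
Step 5. [r3c6∈{6}] r3c6 is down to just 6 ⇒ r3c6=6.
Step 6. [r7c9∈{2}] r7c9 is down to just 2. So r7c9=2.
Step 7. [r2c8∈{6}] r2c8 is down to just 6 ⇒ r2c8=6.
Step 8. [r9c1∈{2,9}] col 1 places 9 nowhere but r9c1, so r9c1=9.
Step 9. [r9c3∈{2,5,8}] in row 9, 2 fits only at r9c3, so r9c3=2.
Step 10. [r2c2∈{2,7}] r2c2 is the only open cell in row 2 admitting 2 ⇒ r2c2=2.
Step 11. [r5c2∈{7,8}] 7 has one home in col 2: r5c2, so r5c2=7.
Step 12. [r8c2∈{5,8}] across col 2, 8 lands solely at r8c2 ⇒ r8c2=8.
Step 13. [r4c8∈{2,7,8}] r4c8 is the only open cell in row 4 admitting 2. So r4c8=2.
Step 14. [r6c8∈{1,7,8}] r6c8 is the only open cell in col 8 admitting 7, so r6c8=7.
Step 15. [r6c6∈{1,4,8}] in row 6, 1 fits only at r6c6. So r6c6=1.
Step 16. [r2c6∈{8}] nothing but 8 survives at r2c6, so r2c6=8.
Step 17. [r7c3∈{1,5}] row 7 places 1 nowhere but r7c3. So r7c3=1.
Step 18. [r8c9∈{4}] r8c9 has the single candidate 4, so r8c9=4.
Step 19. [r6c1∈{6}] r6c1's peers cover all but 6 ⇒ r6c1=6.
Step 20. [r5c4∈{4,6,8,9}] r5c4 is the only open cell in row 5 admitting 6. So r5c4=6.
Step 21. [r7c4∈{7,8,9}] across col 4, 9 lands solely at r7c4, so r7c4=9.
Step 22. [r7c6∈{5}] nothing but 5 survives at r7c6. So r7c6=5.
Step 23. [r4c4∈{4,7,8}] col 4 places 7 nowhere but r4c4 ⇒ r4c4=7.
Step 24. [r4c5∈{8}] nothing but 8 survives at r4c5, so r4c5=8.
Step 25. [r6c4∈{4}] r6c4 has the single candidate 4 ⇒ r6c4=4.
Step 26. [r5c3∈{4,8}] col 3 places 8 nowhere but r5c3. So r5c3=8.
Step 27. [r9c8∈{5,8}] r9c8 is the only open cell in row 9 admitting 5, so r9c8=5.
Step 28. [r4c6∈{3}] r4c6's peers cover all but 3. So r4c6=3.
Step 29. [r4c3∈{4}] r4c3 is down to just 4, so r4c3=4.
Step 30. [r5c6∈{9}] r5c6's peers cover all but 9, so r5c6=9.
Step 31. [r5c7∈{4}] nothing but 4 survives at r5c7, so r5c7=4.
Step 32. [r1c1∈{1}] r1c1's peers cover all but 1. So r1c1=1.
Step 33. [r5c5∈{5}] r5c5 is down to just 5, so r5c5=5.
Step 34. [r2c3∈{7}] r2c3 has the single candidate 7. So r2c3=7.
Step 35. [r3c4∈{2}] r3c4 has the single candidate 2. So r3c4=2.
Step 36. [r3c2∈{5}] r3c2 has the single candidate 5, so r3c2=5.
Step 37. [r7c5∈{7}] nothing but 7 survives at r7c5. So r7c5=7.
Step 38. [r8c7∈{3}] only 3 remains possible at r8c7 ⇒ r8c7=3.
Step 39. [r6c7∈{8}] only 8 remains possible at r6c7, so r6c7=8.
Step 40. [r2c9∈{9}] r2c9 has the single candidate 9. So r2c9=9.
Step 41. [r9c6∈{4}] nothing but 4 survives at r9c6, so r9c6=4.
Step 42. [r4c9∈{6}] r4c9 has the single candidate 6, so r4c9=6.
Step 43. [r5c1∈{2}] r5c1 has the single candidate 2. So r5c1=2.
Step 44. [r8c3∈{5}] r8c3 has the single candidate 5. So r8c3=5.
Step 45. [r5c8∈{1}] r5c8 has the single candidate 1. So r5c8=1.
Step 46. [r9c4∈{8}] nothing but 8 survives at r9c4, so r9c4=8.
Step 47. [r7c8∈{8}] r7c8 has the single candidate 8. So r7c8=8.
Step 48. [r2c5∈{1}] only 1 remains possible at r2c5 ⇒ r2c5=1.
Step 49. [r1c8∈{3}] r1c8 has the single candidate 3, so r1c8=3.

Answer: 1 9 6 5 4 7 2 3 8 / 4 2 7 3 1 8 5 6 9 / 8 5 3 2 9 6 1 4 7 / 5 1 4 7 8 3 9 2 6 / 2 7 8 6 5 9 4 1 3 / 6 3 9 4 2 1 8 7 5 / 3 4 1 9 7 5 6 8 2 / 7 8 5 1 6 2 3 9 4 / 9 6 2 8 3 4 7 5 1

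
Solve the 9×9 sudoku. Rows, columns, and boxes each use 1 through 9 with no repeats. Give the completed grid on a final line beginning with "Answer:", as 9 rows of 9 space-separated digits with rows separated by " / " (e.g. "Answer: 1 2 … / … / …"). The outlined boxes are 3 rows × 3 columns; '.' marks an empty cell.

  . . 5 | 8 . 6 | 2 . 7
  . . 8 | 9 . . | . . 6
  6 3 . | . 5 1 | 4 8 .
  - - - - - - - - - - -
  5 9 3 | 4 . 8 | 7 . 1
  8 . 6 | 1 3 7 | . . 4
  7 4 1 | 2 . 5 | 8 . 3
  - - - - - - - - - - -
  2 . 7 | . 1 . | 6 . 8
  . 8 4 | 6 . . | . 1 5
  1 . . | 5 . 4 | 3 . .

Step 1. [r8c7∈{9}] r8c7 has the single candidate 9, so r8c7=9.
Step 2. [r5c8∈{2,5,9}] across row 5, 9 lands solely at r5c8 ⇒ r5c8=9.
Step 3. [r2c6∈{2,3}] r2c6 is the only open cell in box 2 admitting 3 ⇒ r2c6=3.
Step 4. [r2c5∈{2,4,7}] in box 2, 2 fits only at r2c5. So r2c5=2.
Step 5. [r4c5∈{6}] r4c5 is down to just 6 ⇒ r4c5=6.
Step 6. [r9c3∈{9}] r9c3 has the single candidate 9. So r9c3=9.
Step 7. [r2c7∈{1,5}] col 7 places 1 nowhere but r2c7 ⇒ r2c7=1.
Step 8. [r9c8∈{2,7}] r9c8 is the only open cell in col 8 admitting 7. So r9c8=7.
Step 9. [r2c1∈{4}] only 4 remains possible at r2c1. So r2c1=4.
Step 10. [r3c4∈{7}] r3c4's peers cover all but 7 ⇒ r3c4=7.
Step 11. [r1c2∈{1}] r1c2 is down to just 1, so r1c2=1.
Step 12. [r4c8∈{2}] r4c8's peers cover all but 2, so r4c8=2.
Step 13. [r8c5∈{7}] r8c5's peers cover all but 7. So r8c5=7.
Step 14. [r1c5∈{4}] only 4 remains possible at r1c5, so r1c5=4.
Step 15. [r7c2∈{5}] r7c2's peers cover all but 5. So r7c2=5.
Step 16. [r7c6∈{9}] nothing but 9 survives at r7c6. So r7c6=9.
Step 17. [r5c7∈{5}] r5c7 has the single candidate 5 ⇒ r5c7=5.
Step 18. [r3c3∈{2}] nothing but 2 survives at r3c3. So r3c3=2.
Step 19. [r2c2∈{7}] r2c2 has the single candidate 7 ⇒ r2c2=7.
Step 20. [r7c8∈{4}] only 4 remains possible at r7c8, so r7c8=4.
Step 21. [r9c5∈{8}] nothing but 8 survives at r9c5. So r9c5=8.
Step 22. [r9c9∈{2}] only 2 remains possible at r9c9 ⇒ r9c9=2.
Step 23. [r2c8∈{5}] r2c8 has the single candidate 5 ⇒ r2c8=5.
Step 24. [r9c2∈{6}] r9c2 has the single candidate 6 ⇒ r9c2=6.
Step 25. [r8c1∈{3}] only 3 remains possible at r8c1, so r8c1=3.
Step 26. [r5c2∈{2}] r5c2 is down to just 2 ⇒ r5c2=2.
Step 27. [r7c4∈{3}] r7c4 is down to just 3, so r7c4=3.
Step 28. [r1c1∈{9}] r1c1's peers cover all but 9. So r1c1=9.
Step 29. [r6c8∈{6}] r6c8's peers cover all but 6, so r6c8=6.
Step 30. [r8c6∈{2}] r8c6 has the single candidate 2, so r8c6=2.
Step 31. [r3c9∈{9}] r3c9's peers cover all but 9. So r3c9=9.
Step 32. [r6c5∈{9}] r6c5's peers cover all but 9 ⇒ r6c5=9.
Step 33. [r1c8∈{3}] r1c8 has the single candidate 3 ⇒ r1c8=3.

Answer: 9 1 5 8 4 6 2 3 7 / 4 7 8 9 2 3 1 5 6 / 6 3 2 7 5 1 4 8 9 / 5 9 3 4 6 8 7 2 1 / 8 2 6 1 3 7 5 9 4 / 7 4 1 2 9 5 8 6 3 / 2 5 7 3 1 9 6 4 8 / 3 8 4 6 7 2 9 1 5 / 1 6 9 5 8 4 3 7 2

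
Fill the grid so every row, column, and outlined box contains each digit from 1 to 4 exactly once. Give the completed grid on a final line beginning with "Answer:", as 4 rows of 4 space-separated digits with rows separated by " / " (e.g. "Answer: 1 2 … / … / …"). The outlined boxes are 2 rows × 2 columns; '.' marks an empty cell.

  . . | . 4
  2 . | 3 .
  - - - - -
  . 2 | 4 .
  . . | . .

Step 1. [r2c4∈{1}] r2c4 has the single candidate 1, so r2c4=1.
Step 2. [r3c1∈{1,3}] r3c1 is the only open cell in row 3 admitting 1 ⇒ r3c1=1.
Step 3. [r4c1∈{3,4}] across col 1, 4 lands solely at r4c1. So r4c1=4.
Step 4. [r4c4∈{2,3}] in col 4, 2 fits only at r4c4. So r4c4=2.
Step 5. [r4c2∈{3}] only 3 remains possible at r4c2 ⇒ r4c2=3.
Step 6. [r3c4∈{3}] nothing but 3 survives at r3c4. So r3c4=3.
Step 7. [r2c2∈{4}] r2c2 is down to just 4, so r2c2=4.
Step 8. [r1c1∈{3}] r1c1 has the single candidate 3. So r1c1=3.
Step 9. [r1c2∈{1}] nothing but 1 survives at r1c2. So r1c2=1.
Step 10. [r1c3∈{2}] r1c3's peers cover all but 2, so r1c3=2.
Step 11. [r4c3∈{1}] r4c3 has the single candidate 1. So r4c3=1.

Answer: 3 1 2 4 / 2 4 3 1 / 1 2 4 3 / 4 3 1 2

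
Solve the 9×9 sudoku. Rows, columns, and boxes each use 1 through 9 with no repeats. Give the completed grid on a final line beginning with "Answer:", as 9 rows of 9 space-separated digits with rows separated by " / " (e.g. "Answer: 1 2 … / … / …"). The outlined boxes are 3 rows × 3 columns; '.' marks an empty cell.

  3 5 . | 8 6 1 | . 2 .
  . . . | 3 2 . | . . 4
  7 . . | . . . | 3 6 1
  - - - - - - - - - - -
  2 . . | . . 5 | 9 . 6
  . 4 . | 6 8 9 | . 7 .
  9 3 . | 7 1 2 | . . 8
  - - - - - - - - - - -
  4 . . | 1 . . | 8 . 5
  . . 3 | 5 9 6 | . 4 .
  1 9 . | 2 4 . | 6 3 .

Step 1. [r9c9∈{7}] r9c9 has the single candidate 7. So r9c9=7.
Step 2. [r8c2∈{2,7,8}] r8c2 is the only open cell in row 8 admitting 7 ⇒ r8c2=7.
Step 3. [r2c8∈{5,8,9}] 8 has one home in col 8: r2c8, so r2c8=8.
Step 4. [r2c3∈{1,6,9}] r2c3 is the only open cell in row 2 admitting 9, so r2c3=9.
Step 5. [r9c3∈{5,8}] in row 9, 5 fits only at r9c3. So r9c3=5.
Step 6. [r2c7∈{5,7}] in row 2, 5 fits only at r2c7. So r2c7=5.
Step 7. [r5c3∈{1}] nothing but 1 survives at r5c3 ⇒ r5c3=1.
Step 8. [r5c7∈{2}] r5c7 has the single candidate 2 ⇒ r5c7=2.
Step 9. [r3c6∈{4}] r3c6 is down to just 4, so r3c6=4.
Step 10. [r7c5∈{3,7}] col 5 places 7 nowhere but r7c5, so r7c5=7.
Step 11. [r4c2∈{8}] nothing but 8 survives at r4c2, so r4c2=8.
Step 12. [r3c2∈{2}] nothing but 2 survives at r3c2 ⇒ r3c2=2.
Step 13. [r7c2∈{6}] only 6 remains possible at r7c2, so r7c2=6.
Step 14. [r8c7∈{1}] r8c7 has the single candidate 1, so r8c7=1.
Step 15. [r4c5∈{3}] r4c5's peers cover all but 3 ⇒ r4c5=3.
Step 16. [r4c8∈{1}] nothing but 1 survives at r4c8, so r4c8=1.
Step 17. [r1c7∈{7}] only 7 remains possible at r1c7 ⇒ r1c7=7.
Step 18. [r1c9∈{9}] r1c9 has the single candidate 9, so r1c9=9.
Step 19. [r7c3∈{2}] nothing but 2 survives at r7c3. So r7c3=2.
Step 20. [r2c6∈{7}] only 7 remains possible at r2c6, so r2c6=7.
Step 21. [r6c3∈{6}] r6c3's peers cover all but 6. So r6c3=6.
Step 22. [r8c9∈{2}] nothing but 2 survives at r8c9. So r8c9=2.
Step 23. [r8c1∈{8}] r8c1 has the single candidate 8 ⇒ r8c1=8.
Step 24. [r3c5∈{5}] nothing but 5 survives at r3c5. So r3c5=5.
Step 25. [r7c6∈{3}] r7c6 is down to just 3, so r7c6=3.
Step 26. [r2c2∈{1}] r2c2 is down to just 1, so r2c2=1.
Step 27. [r2c1∈{6}] only 6 remains possible at r2c1 ⇒ r2c1=6.
Step 28. [r5c9∈{3}] only 3 remains possible at r5c9. So r5c9=3.
Step 29. [r7c8∈{9}] only 9 remains possible at r7c8 ⇒ r7c8=9.
Step 30. [r3c3∈{8}] r3c3 is down to just 8. So r3c3=8.
Step 31. [r6c7∈{4}] r6c7's peers cover all but 4. So r6c7=4.
Step 32. [r1c3∈{4}] nothing but 4 survives at r1c3. So r1c3=4.
Step 33. [r9c6∈{8}] r9c6 is down to just 8. So r9c6=8.
Step 34. [r6c8∈{5}] only 5 remains possible at r6c8. So r6c8=5.
Step 35. [r4c3∈{7}] r4c3 has the single candidate 7 ⇒ r4c3=7.
Step 36. [r4c4∈{4}] r4c4 is down to just 4 ⇒ r4c4=4.
Step 37. [r5c1∈{5}] r5c1 is down to just 5, so r5c1=5.
Step 38. [r3c4∈{9}] only 9 remains possible at r3c4 ⇒ r3c4=9.

Answer: 3 5 4 8 6 1 7 2 9 / 6 1 9 3 2 7 5 8 4 / 7 2 8 9 5 4 3 6 1 / 2 8 7 4 3 5 9 1 6 / 5 4 1 6 8 9 2 7 3 / 9 3 6 7 1 2 4 5 8 / 4 6 2 1 7 3 8 9 5 / 8 7 3 5 9 6 1 4 2 / 1 9 5 2 4 8 6 3 7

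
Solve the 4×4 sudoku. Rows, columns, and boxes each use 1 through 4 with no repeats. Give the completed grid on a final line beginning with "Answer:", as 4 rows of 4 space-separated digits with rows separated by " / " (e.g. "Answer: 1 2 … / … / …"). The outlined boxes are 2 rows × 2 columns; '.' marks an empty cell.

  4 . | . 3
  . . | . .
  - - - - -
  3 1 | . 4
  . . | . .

Step 1. [r1c2∈{2}] r1c2 has the single candidate 2. So r1c2=2.
Step 2. [r3c3∈{2}] only 2 remains possible at r3c3 ⇒ r3c3=2.
Step 3. [r1c3∈{1}] nothing but 1 survives at r1c3 ⇒ r1c3=1.
Step 4. [r4c1∈{2}] r4c1 has the single candidate 2 ⇒ r4c1=2.
Step 5. [r4c4∈{1}] r4c4's peers cover all but 1, so r4c4=1.
Step 6. [r2c1∈{1}] nothing but 1 survives at r2c1. So r2c1=1.
Step 7. [r2c2∈{3}] r2c2 has the single candidate 3 ⇒ r2c2=3.
Step 8. [r4c2∈{4}] nothing but 4 survives at r4c2, so r4c2=4.
Step 9. [r2c4∈{2}] r2c4's peers cover all but 2, so r2c4=2.
Step 10. [r2c3∈{4}] r2c3 is down to just 4, so r2c3=4.
Step 11. [r4c3∈{3}] nothing but 3 survives at r4c3, so r4c3=3.

Answer: 4 2 1 3 / 1 3 4 2 / 3 1 2 4 / 2 4 3 1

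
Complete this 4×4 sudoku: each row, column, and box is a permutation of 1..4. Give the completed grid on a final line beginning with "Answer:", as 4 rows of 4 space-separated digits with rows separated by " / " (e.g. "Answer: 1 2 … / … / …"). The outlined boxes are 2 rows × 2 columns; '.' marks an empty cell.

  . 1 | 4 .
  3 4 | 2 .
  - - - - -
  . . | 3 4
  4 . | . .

Step 1. [r3c2∈{2}] r3c2 is down to just 2. So r3c2=2.
Step 2. [r4c3∈{1}] r4c3's peers cover all but 1 ⇒ r4c3=1.
Step 3. [r1c4∈{3}] only 3 remains possible at r1c4 ⇒ r1c4=3.
Step 4. [r4c4∈{2}] r4c4's peers cover all but 2, so r4c4=2.
Step 5. [r2c4∈{1}] nothing but 1 survives at r2c4. So r2c4=1.
Step 6. [r1c1∈{2}] only 2 remains possible at r1c1. So r1c1=2.
Step 7. [r4c2∈{3}] only 3 remains possible at r4c2 ⇒ r4c2=3.
Step 8. [r3c1∈{1}] r3c1 has the single candidate 1. So r3c1=1.

Answer: 2 1 4 3 / 3 4 2 1 / 1 2 3 4 / 4 3 1 2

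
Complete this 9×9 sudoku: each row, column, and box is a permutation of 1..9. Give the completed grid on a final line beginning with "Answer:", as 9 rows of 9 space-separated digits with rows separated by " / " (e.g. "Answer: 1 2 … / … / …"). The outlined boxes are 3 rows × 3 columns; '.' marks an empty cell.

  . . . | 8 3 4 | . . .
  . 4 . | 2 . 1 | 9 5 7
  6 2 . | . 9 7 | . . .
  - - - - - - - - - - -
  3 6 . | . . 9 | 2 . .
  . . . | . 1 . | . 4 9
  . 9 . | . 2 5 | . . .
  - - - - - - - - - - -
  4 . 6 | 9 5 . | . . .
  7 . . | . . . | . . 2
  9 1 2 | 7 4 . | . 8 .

Step 1. [r8c7∈{1,3,4,5,6}] row 8 places 4 nowhere but r8c7 ⇒ r8c7=4.
Step 2. [r2c1∈{8}] nothing but 8 survives at r2c1. So r2c1=8.
Step 3. [r6c1∈{1}] r6c1 is down to just 1. So r6c1=1.
Step 4. [r1c1∈{5}] r1c1 has the single candidate 5, so r1c1=5.
Step 5. [r8c4∈{1,3,6}] col 4 places 1 nowhere but r8c4. So r8c4=1.
Step 6. [r4c5∈{7,8}] across col 5, 7 lands solely at r4c5. So r4c5=7.
Step 7. [r5c6∈{3,6,8}] box 5 places 8 nowhere but r5c6 ⇒ r5c6=8.
Step 8. [r4c8∈{1}] only 1 remains possible at r4c8, so r4c8=1.
Step 9. [r3c8∈{3}] nothing but 3 survives at r3c8 ⇒ r3c8=3.
Step 10. [r3c3∈{1}] r3c3 is down to just 1, so r3c3=1.
Step 11. [r7c2∈{3,8}] in row 7, 8 fits only at r7c2 ⇒ r7c2=8.
Step 12. [r8c2∈{3,5}] r8c2 is the only open cell in col 2 admitting 3, so r8c2=3.
Step 13. [r5c2∈{5,7}] r5c2 is the only open cell in col 2 admitting 5. So r5c2=5.
Step 14. [r8c6∈{6}] r8c6 has the single candidate 6. So r8c6=6.
Step 15. [r5c3∈{7}] r5c3's peers cover all but 7. So r5c3=7.
Step 16. [r9c6∈{3}] r9c6 is down to just 3. So r9c6=3.
Step 17. [r7c8∈{7}] r7c8 has the single candidate 7, so r7c8=7.
Step 18. [r6c8∈{6}] r6c8 is down to just 6. So r6c8=6.
Step 19. [r5c7∈{3}] r5c7 is down to just 3. So r5c7=3.
Step 20. [r6c9∈{8}] nothing but 8 survives at r6c9, so r6c9=8.
Step 21. [r9c7∈{5,6}] across col 7, 5 lands solely at r9c7, so r9c7=5.
Step 22. [r6c3∈{4}] r6c3's peers cover all but 4, so r6c3=4.
Step 23. [r7c7∈{1}] only 1 remains possible at r7c7. So r7c7=1.
Step 24. [r1c9∈{1,6}] 1 has one home in row 1: r1c9, so r1c9=1.
Step 25. [r1c8∈{2}] r1c8 has the single candidate 2 ⇒ r1c8=2.
Step 26. [r1c7∈{6}] r1c7's peers cover all but 6. So r1c7=6.
Step 27. [r3c7∈{8}] only 8 remains possible at r3c7. So r3c7=8.
Step 28. [r4c9∈{5}] r4c9 has the single candidate 5. So r4c9=5.
Step 29. [r3c4∈{5}] r3c4's peers cover all but 5 ⇒ r3c4=5.
Step 30. [r7c6∈{2}] r7c6's peers cover all but 2. So r7c6=2.
Step 31. [r9c9∈{6}] r9c9 is down to just 6 ⇒ r9c9=6.
Step 32. [r8c8∈{9}] only 9 remains possible at r8c8, so r8c8=9.
Step 33. [r2c3∈{3}] r2c3's peers cover all but 3. So r2c3=3.
Step 34. [r4c3∈{8}] r4c3's peers cover all but 8. So r4c3=8.
Step 35. [r5c1∈{2}] r5c1 is down to just 2, so r5c1=2.
Step 36. [r6c7∈{7}] only 7 remains possible at r6c7. So r6c7=7.
Step 37. [r5c4∈{6}] only 6 remains possible at r5c4, so r5c4=6.
Step 38. [r1c2∈{7}] nothing but 7 survives at r1c2, so r1c2=7.
Step 39. [r7c9∈{3}] r7c9 is down to just 3 ⇒ r7c9=3.
Step 40. [r8c3∈{5}] only 5 remains possible at r8c3, so r8c3=5.
Step 41. [r6c4∈{3}] r6c4 is down to just 3 ⇒ r6c4=3.
Step 42. [r3c9∈{4}] r3c9 has the single candidate 4, so r3c9=4.
Step 43. [r1c3∈{9}] only 9 remains possible at r1c3, so r1c3=9.
Step 44. [r8c5∈{8}] nothing but 8 survives at r8c5. So r8c5=8.
Step 45. [r2c5∈{6}] nothing but 6 survives at r2c5 ⇒ r2c5=6.
Step 46. [r4c4∈{4}] r4c4 is down to just 4 ⇒ r4c4=4.

Answer: 5 7 9 8 3 4 6 2 1 / 8 4 3 2 6 1 9 5 7 / 6 2 1 5 9 7 8 3 4 / 3 6 8 4 7 9 2 1 5 / 2 5 7 6 1 8 3 4 9 / 1 9 4 3 2 5 7 6 8 / 4 8 6 9 5 2 1 7 3 / 7 3 5 1 8 6 4 9 2 / 9 1 2 7 4 3 5 8 6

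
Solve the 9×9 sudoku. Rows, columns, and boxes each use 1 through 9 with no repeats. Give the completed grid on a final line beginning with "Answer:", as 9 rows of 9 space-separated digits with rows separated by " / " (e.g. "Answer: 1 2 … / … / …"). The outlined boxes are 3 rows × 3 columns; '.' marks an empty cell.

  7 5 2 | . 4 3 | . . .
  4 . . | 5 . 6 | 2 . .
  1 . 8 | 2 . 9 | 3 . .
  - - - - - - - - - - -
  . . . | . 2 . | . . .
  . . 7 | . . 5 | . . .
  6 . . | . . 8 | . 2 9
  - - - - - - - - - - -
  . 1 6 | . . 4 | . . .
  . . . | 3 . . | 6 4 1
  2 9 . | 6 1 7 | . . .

Step 1. [r2c8∈{1,7,8,9}] 1 has one home in row 2: r2c8. So r2c8=1.
Step 2. [r8c3∈{5}] r8c3 has the single candidate 5, so r8c3=5.
Step 3. [r6c7∈{1,4,5,7}] across row 6, 5 lands solely at r6c7. So r6c7=5.
Step 4. [r9c7∈{8}] only 8 remains possible at r9c7, so r9c7=8.
Step 5. [r3c9∈{4,5,6,7}] across row 3, 4 lands solely at r3c9. So r3c9=4.
Step 6. [r8c1∈{8}] r8c1's peers cover all but 8. So r8c1=8.
Step 7. [r7c1∈{3}] r7c1 is down to just 3. So r7c1=3.
Step 8. [r4c6∈{1}] r4c6 has the single candidate 1. So r4c6=1.
Step 9. [r2c2∈{3}] r2c2 has the single candidate 3 ⇒ r2c2=3.
Step 10. [r6c2∈{4}] r6c2 has the single candidate 4, so r6c2=4.
Step 11. [r5c5∈{3,6,9}] col 5 places 6 nowhere but r5c5, so r5c5=6.
Step 12. [r3c8∈{5,6,7}] in row 3, 5 fits only at r3c8 ⇒ r3c8=5.
Step 13. [r2c9∈{7,8}] box 3 places 7 nowhere but r2c9 ⇒ r2c9=7.
Step 14. [r7c5∈{5,8,9}] 5 has one home in col 5: r7c5. So r7c5=5.
Step 15. [r5c1∈{9}] r5c1 is down to just 9 ⇒ r5c1=9.
Step 16. [r4c2∈{8}] nothing but 8 survives at r4c2. So r4c2=8.
Step 17. [r4c4∈{4,7,9}] in row 4, 9 fits only at r4c4 ⇒ r4c4=9.
Step 18. [r4c3∈{3}] r4c3 is down to just 3 ⇒ r4c3=3.
Step 19. [r4c9∈{6}] r4c9 has the single candidate 6, so r4c9=6.
Step 20. [r1c9∈{8}] r1c9 is down to just 8 ⇒ r1c9=8.
Step 21. [r9c8∈{3}] nothing but 3 survives at r9c8. So r9c8=3.
Step 22. [r4c7∈{4,7}] 4 has one home in row 4: r4c7 ⇒ r4c7=4.
Step 23. [r7c7∈{7,9}] in col 7, 7 fits only at r7c7 ⇒ r7c7=7.
Step 24. [r1c8∈{6,9}] r1c8 is the only open cell in row 1 admitting 6. So r1c8=6.
Step 25. [r3c5∈{7}] only 7 remains possible at r3c5. So r3c5=7.
Step 26. [r5c7∈{1}] r5c7 has the single candidate 1. So r5c7=1.
Step 27. [r5c4∈{4}] r5c4 is down to just 4. So r5c4=4.
Step 28. [r8c5∈{9}] r8c5's peers cover all but 9, so r8c5=9.
Step 29. [r5c8∈{8}] only 8 remains possible at r5c8. So r5c8=8.
Step 30. [r7c8∈{9}] r7c8's peers cover all but 9, so r7c8=9.
Step 31. [r4c1∈{5}] r4c1 is down to just 5, so r4c1=5.
Step 32. [r7c9∈{2}] r7c9 is down to just 2 ⇒ r7c9=2.
Step 33. [r6c5∈{3}] r6c5's peers cover all but 3, so r6c5=3.
Step 34. [r8c6∈{2}] r8c6 has the single candidate 2 ⇒ r8c6=2.
Step 35. [r7c4∈{8}] nothing but 8 survives at r7c4. So r7c4=8.
Step 36. [r2c3∈{9}] only 9 remains possible at r2c3, so r2c3=9.
Step 37. [r6c3∈{1}] only 1 remains possible at r6c3 ⇒ r6c3=1.
Step 38. [r3c2∈{6}] r3c2 has the single candidate 6 ⇒ r3c2=6.
Step 39. [r1c4∈{1}] r1c4's peers cover all but 1. So r1c4=1.
Step 40. [r5c9∈{3}] r5c9 has the single candidate 3. So r5c9=3.
Step 41. [r2c5∈{8}] r2c5 has the single candidate 8 ⇒ r2c5=8.
Step 42. [r1c7∈{9}] r1c7's peers cover all but 9, so r1c7=9.
Step 43. [r5c2∈{2}] r5c2 has the single candidate 2. So r5c2=2.
Step 44. [r4c8∈{7}] r4c8 is down to just 7, so r4c8=7.
Step 45. [r9c9∈{5}] r9c9's peers cover all but 5, so r9c9=5.
Step 46. [r8c2∈{7}] nothing but 7 survives at r8c2. So r8c2=7.
Step 47. [r9c3∈{4}] nothing but 4 survives at r9c3 ⇒ r9c3=4.
Step 48. [r6c4∈{7}] r6c4 has the single candidate 7, so r6c4=7.

Answer: 7 5 2 1 4 3 9 6 8 / 4 3 9 5 8 6 2 1 7 / 1 6 8 2 7 9 3 5 4 / 5 8 3 9 2 1 4 7 6 / 9 2 7 4 6 5 1 8 3 / 6 4 1 7 3 8 5 2 9 / 3 1 6 8 5 4 7 9 2 / 8 7 5 3 9 2 6 4 1 / 2 9 4 6 1 7 8 3 5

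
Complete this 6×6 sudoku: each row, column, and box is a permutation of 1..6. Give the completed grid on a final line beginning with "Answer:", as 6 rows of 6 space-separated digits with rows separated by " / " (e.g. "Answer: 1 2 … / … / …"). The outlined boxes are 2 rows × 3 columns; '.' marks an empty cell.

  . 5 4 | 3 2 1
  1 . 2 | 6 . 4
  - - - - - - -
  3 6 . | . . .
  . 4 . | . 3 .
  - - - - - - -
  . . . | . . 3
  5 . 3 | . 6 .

Step 1. [r6c4∈{1,2,4}] 4 has one home in row 6: r6c4 ⇒ r6c4=4.
Step 2. [r6c6∈{2}] r6c6's peers cover all but 2. So r6c6=2.
Step 3. [r3c6∈{5}] r3c6 has the single candidate 5 ⇒ r3c6=5.
Step 4. [r3c3∈{1}] r3c3's peers cover all but 1, so r3c3=1.
Step 5. [r5c5∈{1,5}] 1 has one home in col 5: r5c5 ⇒ r5c5=1.
Step 6. [r5c1∈{2,4,6}] row 5 places 4 nowhere but r5c1. So r5c1=4.
Step 7. [r3c4∈{2}] only 2 remains possible at r3c4 ⇒ r3c4=2.
Step 8. [r4c3∈{5}] r4c3's peers cover all but 5, so r4c3=5.
Step 9. [r5c4∈{5}] r5c4 is down to just 5, so r5c4=5.
Step 10. [r3c5∈{4}] r3c5's peers cover all but 4 ⇒ r3c5=4.
Step 11. [r5c2∈{2}] r5c2 is down to just 2 ⇒ r5c2=2.
Step 12. [r1c1∈{6}] r1c1 has the single candidate 6 ⇒ r1c1=6.
Step 13. [r4c6∈{6}] r4c6's peers cover all but 6 ⇒ r4c6=6.
Step 14. [r6c2∈{1}] only 1 remains possible at r6c2, so r6c2=1.
Step 15. [r2c2∈{3}] r2c2 is down to just 3. So r2c2=3.
Step 16. [r2c5∈{5}] r2c5 is down to just 5. So r2c5=5.
Step 17. [r4c4∈{1}] r4c4's peers cover all but 1. So r4c4=1.
Step 18. [r4c1∈{2}] r4c1's peers cover all but 2, so r4c1=2.
Step 19. [r5c3∈{6}] only 6 remains possible at r5c3 ⇒ r5c3=6.

Answer: 6 5 4 3 2 1 / 1 3 2 6 5 4 / 3 6 1 2 4 5 / 2 4 5 1 3 6 / 4 2 6 5 1 3 / 5 1 3 4 6 2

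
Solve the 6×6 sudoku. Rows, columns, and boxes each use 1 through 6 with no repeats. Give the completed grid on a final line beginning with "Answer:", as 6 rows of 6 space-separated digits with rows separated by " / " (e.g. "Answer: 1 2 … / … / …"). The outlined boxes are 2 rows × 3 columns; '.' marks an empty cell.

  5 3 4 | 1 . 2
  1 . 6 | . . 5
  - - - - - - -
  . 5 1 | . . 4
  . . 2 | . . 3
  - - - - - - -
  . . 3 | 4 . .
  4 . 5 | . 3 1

Step 1. [r4c1∈{6}] nothing but 6 survives at r4c1 ⇒ r4c1=6.
Step 2. [r5c1∈{2}] r5c1's peers cover all but 2. So r5c1=2.
Step 3. [r5c6∈{6}] r5c6 has the single candidate 6. So r5c6=6.
Step 4. [r3c4∈{2,6}] across col 4, 6 lands solely at r3c4. So r3c4=6.
Step 5. [r4c4∈{5}] nothing but 5 survives at r4c4. So r4c4=5.
Step 6. [r2c4∈{3}] r2c4 has the single candidate 3, so r2c4=3.
Step 7. [r2c2∈{2}] r2c2's peers cover all but 2 ⇒ r2c2=2.
Step 8. [r3c5∈{2}] r3c5's peers cover all but 2. So r3c5=2.
Step 9. [r6c2∈{6}] nothing but 6 survives at r6c2 ⇒ r6c2=6.
Step 10. [r2c5∈{4}] r2c5 is down to just 4 ⇒ r2c5=4.
Step 11. [r5c5∈{5}] r5c5 is down to just 5. So r5c5=5.
Step 12. [r6c4∈{2}] r6c4 has the single candidate 2 ⇒ r6c4=2.
Step 13. [r4c2∈{4}] r4c2 has the single candidate 4 ⇒ r4c2=4.
Step 14. [r3c1∈{3}] r3c1's peers cover all but 3, so r3c1=3.
Step 15. [r1c5∈{6}] r1c5's peers cover all but 6, so r1c5=6.
Step 16. [r4c5∈{1}] only 1 remains possible at r4c5, so r4c5=1.
Step 17. [r5c2∈{1}] only 1 remains possible at r5c2 ⇒ r5c2=1.

Answer: 5 3 4 1 6 2 / 1 2 6 3 4 5 / 3 5 1 6 2 4 / 6 4 2 5 1 3 / 2 1 3 4 5 6 / 4 6 5 2 3 1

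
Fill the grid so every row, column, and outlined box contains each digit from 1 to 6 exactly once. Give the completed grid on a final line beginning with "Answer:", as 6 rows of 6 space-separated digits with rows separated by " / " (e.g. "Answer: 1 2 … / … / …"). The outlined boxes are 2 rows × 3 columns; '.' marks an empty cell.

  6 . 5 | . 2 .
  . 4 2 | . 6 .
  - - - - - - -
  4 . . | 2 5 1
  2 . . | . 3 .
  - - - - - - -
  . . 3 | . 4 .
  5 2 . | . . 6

Step 1. [r2c1∈{1,3}] 3 has one home in col 1: r2c1, so r2c1=3.
Step 2. [r2c4∈{1,5}] row 2 places 1 nowhere but r2c4. So r2c4=1.
Step 3. [r4c4∈{4,6}] 6 has one home in col 4: r4c4 ⇒ r4c4=6.
Step 4. [r1c6∈{3,4}] 3 has one home in col 6: r1c6, so r1c6=3.
Step 5. [r1c2∈{1}] r1c2's peers cover all but 1, so r1c2=1.
Step 6. [r5c4∈{5}] r5c4's peers cover all but 5 ⇒ r5c4=5.
Step 7. [r5c2∈{6}] r5c2's peers cover all but 6. So r5c2=6.
Step 8. [r5c1∈{1}] nothing but 1 survives at r5c1. So r5c1=1.
Step 9. [r6c5∈{1}] only 1 remains possible at r6c5, so r6c5=1.
Step 10. [r1c4∈{4}] r1c4 is down to just 4, so r1c4=4.
Step 11. [r5c6∈{2}] only 2 remains possible at r5c6 ⇒ r5c6=2.
Step 12. [r6c4∈{3}] r6c4's peers cover all but 3 ⇒ r6c4=3.
Step 13. [r3c3∈{6}] r3c3's peers cover all but 6, so r3c3=6.
Step 14. [r4c2∈{5}] r4c2's peers cover all but 5 ⇒ r4c2=5.
Step 15. [r4c6∈{4}] nothing but 4 survives at r4c6. So r4c6=4.
Step 16. [r2c6∈{5}] r2c6 is down to just 5 ⇒ r2c6=5.
Step 17. [r6c3∈{4}] r6c3's peers cover all but 4 ⇒ r6c3=4.
Step 18. [r3c2∈{3}] only 3 remains possible at r3c2, so r3c2=3.
Step 19. [r4c3∈{1}] r4c3's peers cover all but 1 ⇒ r4c3=1.

Answer: 6 1 5 4 2 3 / 3 4 2 1 6 5 / 4 3 6 2 5 1 / 2 5 1 6 3 4 / 1 6 3 5 4 2 / 5 2 4 3 1 6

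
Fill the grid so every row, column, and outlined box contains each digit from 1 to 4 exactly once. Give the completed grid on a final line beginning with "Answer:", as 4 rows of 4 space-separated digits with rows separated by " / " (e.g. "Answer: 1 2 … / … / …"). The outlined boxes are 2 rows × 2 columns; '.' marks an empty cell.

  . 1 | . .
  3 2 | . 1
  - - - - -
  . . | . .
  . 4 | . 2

Step 1. [r4c3∈{1,3}] in row 4, 3 fits only at r4c3, so r4c3=3.
Step 2. [r2c3∈{4}] only 4 remains possible at r2c3. So r2c3=4.
Step 3. [r4c1∈{1}] r4c1 has the single candidate 1 ⇒ r4c1=1.
Step 4. [r1c4∈{3}] nothing but 3 survives at r1c4, so r1c4=3.
Step 5. [r1c1∈{4}] only 4 remains possible at r1c1, so r1c1=4.
Step 6. [r1c3∈{2}] nothing but 2 survives at r1c3. So r1c3=2.
Step 7. [r3c1∈{2}] nothing but 2 survives at r3c1 ⇒ r3c1=2.
Step 8. [r3c2∈{3}] r3c2 is down to just 3. So r3c2=3.
Step 9. [r3c4∈{4}] nothing but 4 survives at r3c4, so r3c4=4.
Step 10. [r3c3∈{1}] only 1 remains possible at r3c3. So r3c3=1.

Answer: 4 1 2 3 / 3 2 4 1 / 2 3 1 4 / 1 4 3 2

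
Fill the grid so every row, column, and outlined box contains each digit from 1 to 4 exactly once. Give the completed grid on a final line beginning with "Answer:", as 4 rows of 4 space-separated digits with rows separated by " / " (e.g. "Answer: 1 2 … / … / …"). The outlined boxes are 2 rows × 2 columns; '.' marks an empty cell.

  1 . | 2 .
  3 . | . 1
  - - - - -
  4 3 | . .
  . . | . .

Step 1. [r4c3∈{1,3,4}] 3 has one home in col 3: r4c3. So r4c3=3.
Step 2. [r1c2∈{4}] only 4 remains possible at r1c2. So r1c2=4.
Step 3. [r4c1∈{2}] nothing but 2 survives at r4c1. So r4c1=2.
Step 4. [r1c4∈{3}] only 3 remains possible at r1c4 ⇒ r1c4=3.
Step 5. [r3c4∈{2}] r3c4's peers cover all but 2, so r3c4=2.
Step 6. [r4c4∈{4}] only 4 remains possible at r4c4, so r4c4=4.
Step 7. [r4c2∈{1}] r4c2 has the single candidate 1 ⇒ r4c2=1.
Step 8. [r3c3∈{1}] nothing but 1 survives at r3c3 ⇒ r3c3=1.
Step 9. [r2c2∈{2}] nothing but 2 survives at r2c2. So r2c2=2.
Step 10. [r2c3∈{4}] nothing but 4 survives at r2c3. So r2c3=4.

Answer: 1 4 2 3 / 3 2 4 1 / 4 3 1 2 / 2 1 3 4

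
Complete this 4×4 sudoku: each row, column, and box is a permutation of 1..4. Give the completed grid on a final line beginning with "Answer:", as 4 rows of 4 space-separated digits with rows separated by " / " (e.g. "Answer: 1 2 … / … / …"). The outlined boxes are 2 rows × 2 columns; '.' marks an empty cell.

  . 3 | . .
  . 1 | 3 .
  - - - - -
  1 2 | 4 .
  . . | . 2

Step 1. [r1c4∈{1,4}] r1c4 is the only open cell in col 4 admitting 1 ⇒ r1c4=1.
Step 2. [r1c1∈{2,4}] across row 1, 4 lands solely at r1c1. So r1c1=4.
Step 3. [r4c1∈{3}] nothing but 3 survives at r4c1, so r4c1=3.
Step 4. [r4c3∈{1}] r4c3 has the single candidate 1 ⇒ r4c3=1.
Step 5. [r4c2∈{4}] nothing but 4 survives at r4c2 ⇒ r4c2=4.
Step 6. [r3c4∈{3}] r3c4's peers cover all but 3 ⇒ r3c4=3.
Step 7. [r2c4∈{4}] r2c4 has the single candidate 4. So r2c4=4.
Step 8. [r1c3∈{2}] r1c3 is down to just 2, so r1c3=2.
Step 9. [r2c1∈{2}] r2c1 has the single candidate 2 ⇒ r2c1=2.

Answer: 4 3 2 1 / 2 1 3 4 / 1 2 4 3 / 3 4 1 2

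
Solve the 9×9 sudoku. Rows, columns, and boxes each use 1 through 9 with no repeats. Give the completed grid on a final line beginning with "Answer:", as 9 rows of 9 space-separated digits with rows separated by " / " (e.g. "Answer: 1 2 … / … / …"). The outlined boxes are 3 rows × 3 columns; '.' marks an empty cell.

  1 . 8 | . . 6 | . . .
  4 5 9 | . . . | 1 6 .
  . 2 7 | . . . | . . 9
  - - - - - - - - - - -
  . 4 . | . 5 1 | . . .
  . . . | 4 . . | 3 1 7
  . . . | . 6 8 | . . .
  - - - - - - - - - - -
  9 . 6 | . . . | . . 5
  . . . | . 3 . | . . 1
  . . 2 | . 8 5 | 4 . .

Step 1. [r1c2∈{3}] r1c2's peers cover all but 3 ⇒ r1c2=3.
Step 2. [r7c8∈{2,3,7,8}] across row 7, 3 lands solely at r7c8 ⇒ r7c8=3.
Step 3. [r4c3∈{3}] nothing but 3 survives at r4c3 ⇒ r4c3=3.
Step 4. [r6c4∈{2,3,7,9}] 3 has one home in row 6: r6c4, so r6c4=3.
Step 5. [r4c4∈{2,7,9}] 7 has one home in box 5: r4c4, so r4c4=7.
Step 6. [r5c2∈{6,8,9}] col 2 places 6 nowhere but r5c2 ⇒ r5c2=6.
Step 7. [r5c3∈{5}] r5c3's peers cover all but 5. So r5c3=5.
Step 8. [r6c2∈{1,7,9}] in col 2, 9 fits only at r6c2. So r6c2=9.
Step 9. [r2c9∈{2,3,8}] across col 9, 3 lands solely at r2c9, so r2c9=3.
Step 10. [r4c9∈{2,6,8}] col 9 places 8 nowhere but r4c9. So r4c9=8.
Step 11. [r4c1∈{2}] r4c1 has the single candidate 2 ⇒ r4c1=2.
Step 12. [r4c8∈{9}] r4c8 is down to just 9. So r4c8=9.
Step 13. [r9c8∈{7}] only 7 remains possible at r9c8 ⇒ r9c8=7.
Step 14. [r8c7∈{2,6,8,9}] across col 7, 9 lands solely at r8c7, so r8c7=9.
Step 15. [r9c4∈{1,6,9}] 9 has one home in row 9: r9c4, so r9c4=9.
Step 16. [r1c5∈{2,4,7,9}] 9 has one home in row 1: r1c5. So r1c5=9.
Step 17. [r5c5∈{2}] nothing but 2 survives at r5c5. So r5c5=2.
Step 18. [r8c1∈{5,7,8}] r8c1 is the only open cell in row 8 admitting 5. So r8c1=5.
Step 19. [r2c4∈{2,8}] r2c4 is the only open cell in row 2 admitting 8, so r2c4=8.
Step 20. [r2c6∈{2,7}] across row 2, 2 lands solely at r2c6, so r2c6=2.
Step 21. [r1c4∈{5}] nothing but 5 survives at r1c4, so r1c4=5.
Step 22. [r3c4∈{1}] only 1 remains possible at r3c4 ⇒ r3c4=1.
Step 23. [r7c5∈{1,4,7}] col 5 places 1 nowhere but r7c5 ⇒ r7c5=1.
Step 24. [r7c6∈{4,7}] 4 has one home in row 7: r7c6. So r7c6=4.
Step 25. [r7c4∈{2}] nothing but 2 survives at r7c4. So r7c4=2.
Step 26. [r7c7∈{8}] r7c7's peers cover all but 8, so r7c7=8.
Step 27. [r3c7∈{5}] nothing but 5 survives at r3c7. So r3c7=5.
Step 28. [r6c7∈{2}] r6c7's peers cover all but 2. So r6c7=2.
Step 29. [r6c9∈{4}] nothing but 4 survives at r6c9, so r6c9=4.
Step 30. [r1c8∈{2,4}] across row 1, 4 lands solely at r1c8. So r1c8=4.
Step 31. [r8c6∈{7}] r8c6 has the single candidate 7, so r8c6=7.
Step 32. [r2c5∈{7}] r2c5's peers cover all but 7 ⇒ r2c5=7.
Step 33. [r8c2∈{8}] r8c2 has the single candidate 8, so r8c2=8.
Step 34. [r3c5∈{4}] nothing but 4 survives at r3c5 ⇒ r3c5=4.
Step 35. [r3c6∈{3}] r3c6 has the single candidate 3, so r3c6=3.
Step 36. [r6c3∈{1}] only 1 remains possible at r6c3 ⇒ r6c3=1.
Step 37. [r3c8∈{8}] only 8 remains possible at r3c8, so r3c8=8.
Step 38. [r7c2∈{7}] r7c2's peers cover all but 7. So r7c2=7.
Step 39. [r5c1∈{8}] r5c1 is down to just 8. So r5c1=8.
Step 40. [r8c3∈{4}] nothing but 4 survives at r8c3, so r8c3=4.
Step 41. [r9c2∈{1}] nothing but 1 survives at r9c2 ⇒ r9c2=1.
Step 42. [r1c9∈{2}] r1c9's peers cover all but 2. So r1c9=2.
Step 43. [r6c8∈{5}] only 5 remains possible at r6c8. So r6c8=5.
Step 44. [r5c6∈{9}] only 9 remains possible at r5c6, so r5c6=9.
Step 45. [r4c7∈{6}] r4c7 is down to just 6. So r4c7=6.
Step 46. [r9c1∈{3}] r9c1 has the single candidate 3, so r9c1=3.
Step 47. [r3c1∈{6}] r3c1's peers cover all but 6. So r3c1=6.
Step 48. [r1c7∈{7}] r1c7 is down to just 7, so r1c7=7.
Step 49. [r9c9∈{6}] r9c9's peers cover all but 6, so r9c9=6.
Step 50. [r6c1∈{7}] r6c1 is down to just 7. So r6c1=7.
Step 51. [r8c8∈{2}] nothing but 2 survives at r8c8 ⇒ r8c8=2.
Step 52. [r8c4∈{6}] r8c4's peers cover all but 6, so r8c4=6.

Answer: 1 3 8 5 9 6 7 4 2 / 4 5 9 8 7 2 1 6 3 / 6 2 7 1 4 3 5 8 9 / 2 4 3 7 5 1 6 9 8 / 8 6 5 4 2 9 3 1 7 / 7 9 1 3 6 8 2 5 4 / 9 7 6 2 1 4 8 3 5 / 5 8 4 6 3 7 9 2 1 / 3 1 2 9 8 5 4 7 6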